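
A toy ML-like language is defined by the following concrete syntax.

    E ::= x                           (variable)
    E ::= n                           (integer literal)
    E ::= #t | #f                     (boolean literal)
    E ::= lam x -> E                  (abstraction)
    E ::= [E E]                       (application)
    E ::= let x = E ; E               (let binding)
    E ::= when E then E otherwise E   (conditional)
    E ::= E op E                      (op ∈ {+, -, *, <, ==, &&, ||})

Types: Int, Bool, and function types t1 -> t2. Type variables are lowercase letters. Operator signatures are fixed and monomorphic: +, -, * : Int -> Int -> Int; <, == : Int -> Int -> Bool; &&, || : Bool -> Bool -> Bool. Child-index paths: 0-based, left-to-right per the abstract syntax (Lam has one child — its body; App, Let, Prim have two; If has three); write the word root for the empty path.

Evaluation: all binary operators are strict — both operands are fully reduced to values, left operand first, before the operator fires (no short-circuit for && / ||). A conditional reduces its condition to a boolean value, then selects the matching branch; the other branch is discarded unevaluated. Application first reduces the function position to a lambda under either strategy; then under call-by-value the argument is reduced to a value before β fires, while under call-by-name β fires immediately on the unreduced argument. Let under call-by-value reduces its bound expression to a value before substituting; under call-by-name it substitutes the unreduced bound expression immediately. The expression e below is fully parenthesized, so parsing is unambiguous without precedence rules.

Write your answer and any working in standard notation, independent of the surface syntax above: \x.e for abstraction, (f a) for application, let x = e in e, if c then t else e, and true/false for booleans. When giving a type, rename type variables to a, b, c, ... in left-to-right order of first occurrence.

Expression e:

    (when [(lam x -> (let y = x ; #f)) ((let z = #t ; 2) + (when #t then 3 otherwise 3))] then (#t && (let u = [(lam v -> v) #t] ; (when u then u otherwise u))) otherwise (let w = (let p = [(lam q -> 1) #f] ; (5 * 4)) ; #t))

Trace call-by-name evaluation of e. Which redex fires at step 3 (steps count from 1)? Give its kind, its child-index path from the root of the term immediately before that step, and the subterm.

Answer: if at root : (if false then (true && (let u = ((\v.v) true) in (if u then u else u))) else (let w = (let p = ((\q.1) false) in (5 * 4)) in true))

Working:
step 0: (if ((\x.(let y = x in false)) ((let z = true in 2) + (if true then 3 else 3))) then (true && (let u = ((\v.v) true) in (if u then u else u))) else (let w = (let p = ((\q.1) false) in (5 * 4)) in true))
step 1: [beta@0] (if (let y = ((let z = true in 2) + (if true then 3 else 3)) in false) then (true && (let u = ((\v.v) true) in (if u then u else u))) else (let w = (let p = ((\q.1) false) in (5 * 4)) in true))
step 2: [let@0] (if false then (true && (let u = ((\v.v) true) in (if u then u else u))) else (let w = (let p = ((\q.1) false) in (5 * 4)) in true))
step 3: [if@root] (let w = (let p = ((\q.1) false) in (5 * 4)) in true)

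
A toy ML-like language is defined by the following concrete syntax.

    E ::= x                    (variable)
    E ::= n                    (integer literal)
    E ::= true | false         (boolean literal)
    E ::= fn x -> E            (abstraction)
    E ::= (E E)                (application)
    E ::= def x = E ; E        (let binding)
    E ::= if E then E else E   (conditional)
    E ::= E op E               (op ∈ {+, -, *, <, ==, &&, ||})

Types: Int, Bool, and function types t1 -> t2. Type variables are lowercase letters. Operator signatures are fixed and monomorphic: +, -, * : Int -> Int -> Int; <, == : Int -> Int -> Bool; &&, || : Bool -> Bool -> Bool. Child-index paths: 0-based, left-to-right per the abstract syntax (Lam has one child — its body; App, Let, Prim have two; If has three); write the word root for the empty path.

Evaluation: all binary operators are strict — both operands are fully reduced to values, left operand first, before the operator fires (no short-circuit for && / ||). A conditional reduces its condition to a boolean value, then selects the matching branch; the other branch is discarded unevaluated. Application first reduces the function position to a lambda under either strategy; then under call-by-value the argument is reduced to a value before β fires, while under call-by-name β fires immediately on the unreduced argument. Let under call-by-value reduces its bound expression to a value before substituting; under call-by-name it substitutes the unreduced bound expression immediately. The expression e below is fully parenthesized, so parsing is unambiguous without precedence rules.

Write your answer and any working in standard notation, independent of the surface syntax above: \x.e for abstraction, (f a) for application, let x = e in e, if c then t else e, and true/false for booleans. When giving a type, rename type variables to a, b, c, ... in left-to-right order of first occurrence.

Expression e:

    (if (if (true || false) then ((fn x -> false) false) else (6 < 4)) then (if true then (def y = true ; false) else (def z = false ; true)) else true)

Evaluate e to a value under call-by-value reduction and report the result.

Answer: true

Trace:
step 0: (if (if (true || false) then ((\x.false) false) else (6 < 4)) then (if true then (let y = true in false) else (let z = false in true)) else true)
step 1: [delta@0.0] (if (if true then ((\x.false) false) else (6 < 4)) then (if true then (let y = true in false) else (let z = false in true)) else true)
step 2: [if@0] (if ((\x.false) false) then (if true then (let y = true in false) else (let z = false in true)) else true)
step 3: [beta@0] (if false then (if true then (let y = true in false) else (let z = false in true)) else true)
step 4: [if@root] true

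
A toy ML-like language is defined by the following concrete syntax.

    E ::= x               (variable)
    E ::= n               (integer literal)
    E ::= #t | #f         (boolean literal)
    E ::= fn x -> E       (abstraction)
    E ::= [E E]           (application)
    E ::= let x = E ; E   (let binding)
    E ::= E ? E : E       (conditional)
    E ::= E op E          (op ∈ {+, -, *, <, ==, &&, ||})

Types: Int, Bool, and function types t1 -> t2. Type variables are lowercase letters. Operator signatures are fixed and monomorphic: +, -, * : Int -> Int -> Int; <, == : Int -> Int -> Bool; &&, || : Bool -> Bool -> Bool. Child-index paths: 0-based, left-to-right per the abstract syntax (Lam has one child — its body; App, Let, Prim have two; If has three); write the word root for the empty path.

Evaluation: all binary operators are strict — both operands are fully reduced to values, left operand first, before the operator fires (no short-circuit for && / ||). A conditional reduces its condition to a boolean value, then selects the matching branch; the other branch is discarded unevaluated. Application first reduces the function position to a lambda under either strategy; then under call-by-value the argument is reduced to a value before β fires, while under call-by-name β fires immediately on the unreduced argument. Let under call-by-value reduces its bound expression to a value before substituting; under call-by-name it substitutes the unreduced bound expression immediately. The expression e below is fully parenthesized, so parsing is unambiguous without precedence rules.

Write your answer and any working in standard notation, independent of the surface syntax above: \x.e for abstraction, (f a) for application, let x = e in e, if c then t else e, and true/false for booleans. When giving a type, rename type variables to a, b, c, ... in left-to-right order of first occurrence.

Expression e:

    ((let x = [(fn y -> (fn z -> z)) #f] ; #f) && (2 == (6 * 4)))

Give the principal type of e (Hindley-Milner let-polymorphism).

Trace:
z : b
\z._ : b -> b
\y._ : a -> b -> b
  unify a -> b -> b ~ Bool -> c
  unify a ~ Bool
  unify b -> b ~ c
_ _ : b -> b
let x : forall. b -> b
  unify Bool ~ Bool
  unify Int ~ Int
  unify Int ~ Int
  unify Int ~ Int
  unify Int ~ Int
  unify Bool ~ Bool

Answer: Bool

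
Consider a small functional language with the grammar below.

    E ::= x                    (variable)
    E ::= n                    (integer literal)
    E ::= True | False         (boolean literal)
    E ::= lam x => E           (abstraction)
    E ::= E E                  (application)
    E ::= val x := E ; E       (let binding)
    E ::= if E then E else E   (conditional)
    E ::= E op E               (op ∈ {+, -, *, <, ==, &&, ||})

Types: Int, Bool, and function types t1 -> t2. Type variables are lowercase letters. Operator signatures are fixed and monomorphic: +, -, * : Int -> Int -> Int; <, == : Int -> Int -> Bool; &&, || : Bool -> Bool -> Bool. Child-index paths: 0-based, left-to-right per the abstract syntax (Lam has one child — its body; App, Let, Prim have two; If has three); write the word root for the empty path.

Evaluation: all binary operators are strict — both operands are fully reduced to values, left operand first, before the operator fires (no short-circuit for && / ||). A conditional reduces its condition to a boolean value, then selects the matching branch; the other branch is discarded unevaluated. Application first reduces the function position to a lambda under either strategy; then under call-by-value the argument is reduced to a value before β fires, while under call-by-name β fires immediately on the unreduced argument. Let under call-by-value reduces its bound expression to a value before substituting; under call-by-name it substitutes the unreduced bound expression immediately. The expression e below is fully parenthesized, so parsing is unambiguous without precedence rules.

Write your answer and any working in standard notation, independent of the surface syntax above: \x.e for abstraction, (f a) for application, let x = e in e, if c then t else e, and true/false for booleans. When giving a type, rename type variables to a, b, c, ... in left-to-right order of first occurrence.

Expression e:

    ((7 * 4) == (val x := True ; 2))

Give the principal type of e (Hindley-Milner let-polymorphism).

Derivation:
  unify Int ~ Int
  unify Int ~ Int
  unify Int ~ Int
let x : Bool
  unify Int ~ Int

Answer: Bool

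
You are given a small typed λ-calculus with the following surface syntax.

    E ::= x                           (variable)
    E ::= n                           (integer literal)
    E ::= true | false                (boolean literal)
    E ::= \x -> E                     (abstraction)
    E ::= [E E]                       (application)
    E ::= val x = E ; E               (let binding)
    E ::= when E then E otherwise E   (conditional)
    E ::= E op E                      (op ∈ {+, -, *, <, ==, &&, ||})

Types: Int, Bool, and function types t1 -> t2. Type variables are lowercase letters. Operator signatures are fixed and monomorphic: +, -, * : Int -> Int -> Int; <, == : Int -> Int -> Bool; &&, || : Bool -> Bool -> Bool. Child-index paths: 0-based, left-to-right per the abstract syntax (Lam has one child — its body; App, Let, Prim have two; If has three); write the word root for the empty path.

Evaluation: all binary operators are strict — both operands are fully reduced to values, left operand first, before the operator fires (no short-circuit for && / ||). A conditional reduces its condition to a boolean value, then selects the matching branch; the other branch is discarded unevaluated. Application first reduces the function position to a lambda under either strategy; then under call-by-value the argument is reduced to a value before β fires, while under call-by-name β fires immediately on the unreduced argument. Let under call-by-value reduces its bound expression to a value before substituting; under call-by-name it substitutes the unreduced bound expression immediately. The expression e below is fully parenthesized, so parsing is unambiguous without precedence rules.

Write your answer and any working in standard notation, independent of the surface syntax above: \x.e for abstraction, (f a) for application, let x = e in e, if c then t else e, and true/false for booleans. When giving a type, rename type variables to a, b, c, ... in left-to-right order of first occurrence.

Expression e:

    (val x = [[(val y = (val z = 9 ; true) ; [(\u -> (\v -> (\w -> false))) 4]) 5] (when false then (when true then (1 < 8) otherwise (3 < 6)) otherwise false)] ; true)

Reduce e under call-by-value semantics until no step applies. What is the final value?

Derivation:
step 0: (let x = (((let y = (let z = 9 in true) in ((\u.(\v.(\w.false))) 4)) 5) (if false then (if true then (1 < 8) else (3 < 6)) else false)) in true)
step 1: [let@0.0.0.0] (let x = (((let y = true in ((\u.(\v.(\w.false))) 4)) 5) (if false then (if true then (1 < 8) else (3 < 6)) else false)) in true)
step 2: [let@0.0.0] (let x = ((((\u.(\v.(\w.false))) 4) 5) (if false then (if true then (1 < 8) else (3 < 6)) else false)) in true)
step 3: [beta@0.0.0] (let x = (((\v.(\w.false)) 5) (if false then (if true then (1 < 8) else (3 < 6)) else false)) in true)
step 4: [beta@0.0] (let x = ((\w.false) (if false then (if true then (1 < 8) else (3 < 6)) else false)) in true)
step 5: [if@0.1] (let x = ((\w.false) false) in true)
step 6: [beta@0] (let x = false in true)
step 7: [let@root] true

Answer: true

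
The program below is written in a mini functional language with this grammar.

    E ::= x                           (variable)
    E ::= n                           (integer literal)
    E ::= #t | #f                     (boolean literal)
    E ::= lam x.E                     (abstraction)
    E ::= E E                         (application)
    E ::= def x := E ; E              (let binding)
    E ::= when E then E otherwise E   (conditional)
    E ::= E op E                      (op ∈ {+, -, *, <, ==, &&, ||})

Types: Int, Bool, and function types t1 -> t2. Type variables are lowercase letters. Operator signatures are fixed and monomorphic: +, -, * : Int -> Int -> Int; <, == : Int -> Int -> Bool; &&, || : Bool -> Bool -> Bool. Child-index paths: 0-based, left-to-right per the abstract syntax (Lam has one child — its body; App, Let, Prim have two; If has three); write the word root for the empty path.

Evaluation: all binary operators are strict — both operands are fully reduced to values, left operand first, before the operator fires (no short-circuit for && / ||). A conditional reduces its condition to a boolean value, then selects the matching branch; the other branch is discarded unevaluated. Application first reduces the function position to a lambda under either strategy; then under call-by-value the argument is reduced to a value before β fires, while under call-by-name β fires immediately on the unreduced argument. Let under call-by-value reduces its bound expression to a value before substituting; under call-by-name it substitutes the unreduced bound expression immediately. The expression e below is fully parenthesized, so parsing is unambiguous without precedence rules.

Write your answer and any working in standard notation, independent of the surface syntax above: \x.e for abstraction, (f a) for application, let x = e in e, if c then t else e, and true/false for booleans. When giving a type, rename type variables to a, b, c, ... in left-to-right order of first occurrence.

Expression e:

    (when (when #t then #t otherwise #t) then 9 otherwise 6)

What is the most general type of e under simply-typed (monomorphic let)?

Answer: Int

Working:
  unify Bool ~ Bool
  unify Bool ~ Bool
  unify Bool ~ Bool
  unify Int ~ Int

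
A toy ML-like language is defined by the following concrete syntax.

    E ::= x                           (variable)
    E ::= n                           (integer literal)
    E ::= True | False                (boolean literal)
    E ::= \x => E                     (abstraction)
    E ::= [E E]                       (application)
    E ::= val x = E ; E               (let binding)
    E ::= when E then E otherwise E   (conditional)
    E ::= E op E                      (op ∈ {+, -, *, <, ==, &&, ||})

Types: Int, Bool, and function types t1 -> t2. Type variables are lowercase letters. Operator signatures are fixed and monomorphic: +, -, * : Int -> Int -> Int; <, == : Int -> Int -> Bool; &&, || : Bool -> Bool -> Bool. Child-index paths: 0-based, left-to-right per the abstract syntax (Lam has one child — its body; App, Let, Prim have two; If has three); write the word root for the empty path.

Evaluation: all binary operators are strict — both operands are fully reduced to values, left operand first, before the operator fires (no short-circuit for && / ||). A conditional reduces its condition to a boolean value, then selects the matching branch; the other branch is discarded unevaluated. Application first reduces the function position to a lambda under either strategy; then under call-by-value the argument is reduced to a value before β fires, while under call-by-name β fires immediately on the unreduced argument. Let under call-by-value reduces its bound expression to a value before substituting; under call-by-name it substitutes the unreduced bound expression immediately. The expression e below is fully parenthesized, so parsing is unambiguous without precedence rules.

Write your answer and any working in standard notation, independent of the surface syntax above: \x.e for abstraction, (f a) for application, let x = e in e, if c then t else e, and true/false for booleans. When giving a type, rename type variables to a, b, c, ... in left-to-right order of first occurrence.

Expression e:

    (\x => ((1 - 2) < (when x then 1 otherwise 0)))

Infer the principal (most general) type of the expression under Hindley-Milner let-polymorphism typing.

Answer: Bool -> Bool

Trace:
  unify Int ~ Int
  unify Int ~ Int
  unify Int ~ Int
x : a
  unify a ~ Bool
  unify Int ~ Int
  unify Int ~ Int
\x._ : Bool -> Bool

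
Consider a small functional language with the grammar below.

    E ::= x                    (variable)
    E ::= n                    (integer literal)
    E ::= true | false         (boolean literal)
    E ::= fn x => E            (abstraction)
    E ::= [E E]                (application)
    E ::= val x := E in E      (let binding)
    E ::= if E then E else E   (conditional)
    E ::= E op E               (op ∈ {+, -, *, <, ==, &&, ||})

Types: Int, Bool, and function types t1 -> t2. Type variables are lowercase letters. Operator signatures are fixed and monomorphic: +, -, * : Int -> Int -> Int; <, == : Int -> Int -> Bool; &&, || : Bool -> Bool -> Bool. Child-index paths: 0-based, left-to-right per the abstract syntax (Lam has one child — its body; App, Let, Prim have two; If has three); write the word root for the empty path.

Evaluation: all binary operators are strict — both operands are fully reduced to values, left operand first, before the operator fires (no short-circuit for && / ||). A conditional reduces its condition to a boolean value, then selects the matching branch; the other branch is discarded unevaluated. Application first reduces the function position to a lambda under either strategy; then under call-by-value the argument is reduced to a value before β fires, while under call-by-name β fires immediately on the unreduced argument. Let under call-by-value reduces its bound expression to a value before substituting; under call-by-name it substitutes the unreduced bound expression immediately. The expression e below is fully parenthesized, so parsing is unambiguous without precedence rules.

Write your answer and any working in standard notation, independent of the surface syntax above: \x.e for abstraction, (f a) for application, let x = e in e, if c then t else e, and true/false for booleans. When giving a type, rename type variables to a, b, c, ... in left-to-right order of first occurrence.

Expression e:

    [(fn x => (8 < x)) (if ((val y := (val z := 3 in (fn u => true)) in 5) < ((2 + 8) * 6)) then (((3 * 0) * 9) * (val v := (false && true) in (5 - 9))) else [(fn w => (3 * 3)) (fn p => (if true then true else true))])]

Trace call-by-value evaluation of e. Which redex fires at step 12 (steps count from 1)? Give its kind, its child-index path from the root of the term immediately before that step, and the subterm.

Derivation:
step 0: ((\x.(8 < x)) (if ((let y = (let z = 3 in (\u.true)) in 5) < ((2 + 8) * 6)) then (((3 * 0) * 9) * (let v = (false && true) in (5 - 9))) else ((\w.(3 * 3)) (\p.(if true then true else true)))))
step 1: [let@1.0.0.0] ((\x.(8 < x)) (if ((let y = (\u.true) in 5) < ((2 + 8) * 6)) then (((3 * 0) * 9) * (let v = (false && true) in (5 - 9))) else ((\w.(3 * 3)) (\p.(if true then true else true)))))
step 2: [let@1.0.0] ((\x.(8 < x)) (if (5 < ((2 + 8) * 6)) then (((3 * 0) * 9) * (let v = (false && true) in (5 - 9))) else ((\w.(3 * 3)) (\p.(if true then true else true)))))
step 3: [delta@1.0.1.0] ((\x.(8 < x)) (if (5 < (10 * 6)) then (((3 * 0) * 9) * (let v = (false && true) in (5 - 9))) else ((\w.(3 * 3)) (\p.(if true then true else true)))))
step 4: [delta@1.0.1] ((\x.(8 < x)) (if (5 < 60) then (((3 * 0) * 9) * (let v = (false && true) in (5 - 9))) else ((\w.(3 * 3)) (\p.(if true then true else true)))))
step 5: [delta@1.0] ((\x.(8 < x)) (if true then (((3 * 0) * 9) * (let v = (false && true) in (5 - 9))) else ((\w.(3 * 3)) (\p.(if true then true else true)))))
step 6: [if@1] ((\x.(8 < x)) (((3 * 0) * 9) * (let v = (false && true) in (5 - 9))))
step 7: [delta@1.0.0] ((\x.(8 < x)) ((0 * 9) * (let v = (false && true) in (5 - 9))))
step 8: [delta@1.0] ((\x.(8 < x)) (0 * (let v = (false && true) in (5 - 9))))
step 9: [delta@1.1.0] ((\x.(8 < x)) (0 * (let v = false in (5 - 9))))
step 10: [let@1.1] ((\x.(8 < x)) (0 * (5 - 9)))
step 11: [delta@1.1] ((\x.(8 < x)) (0 * -4))
step 12: [delta@1] ((\x.(8 < x)) 0)

Answer: delta at 1 : (0 * -4)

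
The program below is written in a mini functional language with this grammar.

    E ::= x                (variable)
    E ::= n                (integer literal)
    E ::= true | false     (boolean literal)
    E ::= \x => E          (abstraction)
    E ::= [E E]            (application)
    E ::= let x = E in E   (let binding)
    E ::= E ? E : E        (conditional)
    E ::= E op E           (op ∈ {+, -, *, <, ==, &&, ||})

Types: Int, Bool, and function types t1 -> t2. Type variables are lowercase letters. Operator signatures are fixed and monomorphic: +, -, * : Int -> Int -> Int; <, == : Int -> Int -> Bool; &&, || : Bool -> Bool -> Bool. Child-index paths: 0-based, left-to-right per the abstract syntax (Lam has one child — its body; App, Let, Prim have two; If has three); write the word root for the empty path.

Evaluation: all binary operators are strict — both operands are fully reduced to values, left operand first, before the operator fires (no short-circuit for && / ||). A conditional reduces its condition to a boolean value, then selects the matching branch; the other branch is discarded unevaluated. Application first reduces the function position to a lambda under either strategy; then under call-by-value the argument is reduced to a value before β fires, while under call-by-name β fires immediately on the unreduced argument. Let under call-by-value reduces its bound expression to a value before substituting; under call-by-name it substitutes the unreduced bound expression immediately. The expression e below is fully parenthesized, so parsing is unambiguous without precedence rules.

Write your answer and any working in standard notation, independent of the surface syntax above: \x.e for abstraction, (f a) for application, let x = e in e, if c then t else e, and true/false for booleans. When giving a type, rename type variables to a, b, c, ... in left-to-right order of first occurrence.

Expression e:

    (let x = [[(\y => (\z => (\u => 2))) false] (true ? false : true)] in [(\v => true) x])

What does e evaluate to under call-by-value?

Trace:
step 0: (let x = (((\y.(\z.(\u.2))) false) (if true then false else true)) in ((\v.true) x))
step 1: [beta@0.0] (let x = ((\z.(\u.2)) (if true then false else true)) in ((\v.true) x))
step 2: [if@0.1] (let x = ((\z.(\u.2)) false) in ((\v.true) x))
step 3: [beta@0] (let x = (\u.2) in ((\v.true) x))
step 4: [let@root] ((\v.true) (\u.2))
step 5: [beta@root] true

Answer: true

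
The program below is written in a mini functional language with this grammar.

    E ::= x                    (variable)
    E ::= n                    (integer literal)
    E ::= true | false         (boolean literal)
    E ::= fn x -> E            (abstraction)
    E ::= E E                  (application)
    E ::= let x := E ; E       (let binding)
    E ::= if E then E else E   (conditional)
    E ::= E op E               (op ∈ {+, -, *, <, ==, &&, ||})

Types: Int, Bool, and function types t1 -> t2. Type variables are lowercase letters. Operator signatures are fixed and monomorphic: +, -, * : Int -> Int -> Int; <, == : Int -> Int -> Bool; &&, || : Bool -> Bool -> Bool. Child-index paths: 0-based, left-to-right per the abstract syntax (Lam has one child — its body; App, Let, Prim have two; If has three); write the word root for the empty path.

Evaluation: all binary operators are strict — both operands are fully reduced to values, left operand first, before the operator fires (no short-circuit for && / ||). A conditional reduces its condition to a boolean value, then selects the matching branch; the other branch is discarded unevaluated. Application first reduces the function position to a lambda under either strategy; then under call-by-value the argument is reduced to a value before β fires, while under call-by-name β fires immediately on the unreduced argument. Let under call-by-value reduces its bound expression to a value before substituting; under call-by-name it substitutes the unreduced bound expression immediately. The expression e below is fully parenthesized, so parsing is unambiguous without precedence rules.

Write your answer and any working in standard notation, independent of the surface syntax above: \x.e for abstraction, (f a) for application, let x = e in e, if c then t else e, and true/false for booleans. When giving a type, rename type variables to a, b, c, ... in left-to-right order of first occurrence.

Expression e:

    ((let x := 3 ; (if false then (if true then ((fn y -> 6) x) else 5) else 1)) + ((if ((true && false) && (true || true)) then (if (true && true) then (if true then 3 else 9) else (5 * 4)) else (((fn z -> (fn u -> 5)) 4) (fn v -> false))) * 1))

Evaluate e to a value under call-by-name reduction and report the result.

Working:
step 0: ((let x = 3 in (if false then (if true then ((\y.6) x) else 5) else 1)) + ((if ((true && false) && (true || true)) then (if (true && true) then (if true then 3 else 9) else (5 * 4)) else (((\z.(\u.5)) 4) (\v.false))) * 1))
step 1: [let@0] ((if false then (if true then ((\y.6) 3) else 5) else 1) + ((if ((true && false) && (true || true)) then (if (true && true) then (if true then 3 else 9) else (5 * 4)) else (((\z.(\u.5)) 4) (\v.false))) * 1))
step 2: [if@0] (1 + ((if ((true && false) && (true || true)) then (if (true && true) then (if true then 3 else 9) else (5 * 4)) else (((\z.(\u.5)) 4) (\v.false))) * 1))
step 3: [delta@1.0.0.0] (1 + ((if (false && (true || true)) then (if (true && true) then (if true then 3 else 9) else (5 * 4)) else (((\z.(\u.5)) 4) (\v.false))) * 1))
step 4: [delta@1.0.0.1] (1 + ((if (false && true) then (if (true && true) then (if true then 3 else 9) else (5 * 4)) else (((\z.(\u.5)) 4) (\v.false))) * 1))
step 5: [delta@1.0.0] (1 + ((if false then (if (true && true) then (if true then 3 else 9) else (5 * 4)) else (((\z.(\u.5)) 4) (\v.false))) * 1))
step 6: [if@1.0] (1 + ((((\z.(\u.5)) 4) (\v.false)) * 1))
step 7: [beta@1.0.0] (1 + (((\u.5) (\v.false)) * 1))
step 8: [beta@1.0] (1 + (5 * 1))
step 9: [delta@1] (1 + 5)
step 10: [delta@root] 6

Answer: 6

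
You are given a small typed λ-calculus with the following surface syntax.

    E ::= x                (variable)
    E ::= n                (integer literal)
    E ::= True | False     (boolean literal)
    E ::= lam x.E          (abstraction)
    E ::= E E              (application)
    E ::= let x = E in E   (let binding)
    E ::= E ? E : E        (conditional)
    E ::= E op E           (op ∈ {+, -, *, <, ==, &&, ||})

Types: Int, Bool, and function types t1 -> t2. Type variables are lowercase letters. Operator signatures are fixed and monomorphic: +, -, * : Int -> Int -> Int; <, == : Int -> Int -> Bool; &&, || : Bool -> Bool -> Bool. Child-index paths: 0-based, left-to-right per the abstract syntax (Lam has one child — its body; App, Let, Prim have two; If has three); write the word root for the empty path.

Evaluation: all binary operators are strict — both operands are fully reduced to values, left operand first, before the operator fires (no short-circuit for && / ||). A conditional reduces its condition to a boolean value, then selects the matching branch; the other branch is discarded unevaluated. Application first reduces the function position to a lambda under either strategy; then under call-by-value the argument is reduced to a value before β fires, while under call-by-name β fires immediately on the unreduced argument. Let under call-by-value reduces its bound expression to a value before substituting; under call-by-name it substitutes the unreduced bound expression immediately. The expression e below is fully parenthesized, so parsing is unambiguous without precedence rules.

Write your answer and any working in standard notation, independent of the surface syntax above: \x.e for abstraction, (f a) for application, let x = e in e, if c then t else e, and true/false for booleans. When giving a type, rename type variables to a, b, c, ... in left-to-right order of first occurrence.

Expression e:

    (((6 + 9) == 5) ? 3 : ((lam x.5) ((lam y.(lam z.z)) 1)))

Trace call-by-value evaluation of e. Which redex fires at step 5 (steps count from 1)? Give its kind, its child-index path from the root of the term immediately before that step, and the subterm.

Answer: beta at root : ((\x.5) (\z.z))

Trace:
step 0: (if ((6 + 9) == 5) then 3 else ((\x.5) ((\y.(\z.z)) 1)))
step 1: [delta@0.0] (if (15 == 5) then 3 else ((\x.5) ((\y.(\z.z)) 1)))
step 2: [delta@0] (if false then 3 else ((\x.5) ((\y.(\z.z)) 1)))
step 3: [if@root] ((\x.5) ((\y.(\z.z)) 1))
step 4: [beta@1] ((\x.5) (\z.z))
step 5: [beta@root] 5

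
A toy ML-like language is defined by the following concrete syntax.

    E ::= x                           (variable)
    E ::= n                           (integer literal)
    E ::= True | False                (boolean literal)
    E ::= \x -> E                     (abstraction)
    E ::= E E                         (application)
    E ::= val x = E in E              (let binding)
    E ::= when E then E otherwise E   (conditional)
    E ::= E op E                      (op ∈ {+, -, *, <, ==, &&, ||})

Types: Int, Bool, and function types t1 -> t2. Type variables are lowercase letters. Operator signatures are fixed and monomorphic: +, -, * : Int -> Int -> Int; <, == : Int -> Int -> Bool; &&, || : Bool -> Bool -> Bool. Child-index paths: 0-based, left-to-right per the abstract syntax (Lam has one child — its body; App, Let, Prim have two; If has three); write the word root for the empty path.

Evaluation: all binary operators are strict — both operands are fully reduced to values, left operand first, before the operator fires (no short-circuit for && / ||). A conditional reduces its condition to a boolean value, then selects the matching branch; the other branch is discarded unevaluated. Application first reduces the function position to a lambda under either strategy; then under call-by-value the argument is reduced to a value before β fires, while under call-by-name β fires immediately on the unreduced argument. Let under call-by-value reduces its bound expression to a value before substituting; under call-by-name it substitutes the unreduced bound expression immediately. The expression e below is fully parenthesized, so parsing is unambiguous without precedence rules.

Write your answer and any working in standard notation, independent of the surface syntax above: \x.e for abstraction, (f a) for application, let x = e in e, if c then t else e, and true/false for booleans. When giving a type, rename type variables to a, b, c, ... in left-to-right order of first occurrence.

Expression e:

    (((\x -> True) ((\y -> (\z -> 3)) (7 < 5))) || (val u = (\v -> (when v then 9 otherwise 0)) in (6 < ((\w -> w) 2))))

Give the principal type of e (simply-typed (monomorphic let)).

Answer: Bool

Derivation:
\x._ : a -> Bool
\z._ : c -> Int
\y._ : b -> c -> Int
  unify Int ~ Int
  unify Int ~ Int
  unify b -> c -> Int ~ Bool -> d
  unify b ~ Bool
  unify c -> Int ~ d
_ _ : c -> Int
  unify a -> Bool ~ (c -> Int) -> e
  unify a ~ c -> Int
  unify Bool ~ e
_ _ : Bool
  unify Bool ~ Bool
v : f
  unify f ~ Bool
  unify Int ~ Int
\v._ : Bool -> Int
let u : Bool -> Int
  unify Int ~ Int
w : g
\w._ : g -> g
  unify g -> g ~ Int -> h
  unify g ~ Int
  unify Int ~ h
_ _ : Int
  unify Int ~ Int
  unify Bool ~ Bool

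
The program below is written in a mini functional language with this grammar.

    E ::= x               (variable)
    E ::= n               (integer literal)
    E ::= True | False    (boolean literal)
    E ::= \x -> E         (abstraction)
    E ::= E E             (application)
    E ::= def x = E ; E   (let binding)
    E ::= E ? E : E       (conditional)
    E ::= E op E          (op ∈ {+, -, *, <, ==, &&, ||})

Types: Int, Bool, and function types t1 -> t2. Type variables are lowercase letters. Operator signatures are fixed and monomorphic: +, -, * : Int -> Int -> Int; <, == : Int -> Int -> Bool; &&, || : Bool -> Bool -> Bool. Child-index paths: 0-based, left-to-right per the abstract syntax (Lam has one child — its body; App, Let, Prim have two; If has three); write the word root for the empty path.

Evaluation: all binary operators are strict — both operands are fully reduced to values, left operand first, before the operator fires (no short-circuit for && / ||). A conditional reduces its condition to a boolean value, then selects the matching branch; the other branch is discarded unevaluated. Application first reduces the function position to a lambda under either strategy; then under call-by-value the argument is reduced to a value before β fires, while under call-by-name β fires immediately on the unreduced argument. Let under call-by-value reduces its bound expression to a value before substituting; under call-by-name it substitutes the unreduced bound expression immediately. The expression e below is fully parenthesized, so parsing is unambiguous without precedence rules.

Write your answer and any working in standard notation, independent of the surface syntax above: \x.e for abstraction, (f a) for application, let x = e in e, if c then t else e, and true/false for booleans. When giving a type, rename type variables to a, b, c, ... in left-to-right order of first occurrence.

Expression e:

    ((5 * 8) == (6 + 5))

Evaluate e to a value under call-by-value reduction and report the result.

Answer: false

Derivation:
step 0: ((5 * 8) == (6 + 5))
step 1: [delta@0] (40 == (6 + 5))
step 2: [delta@1] (40 == 11)
step 3: [delta@root] false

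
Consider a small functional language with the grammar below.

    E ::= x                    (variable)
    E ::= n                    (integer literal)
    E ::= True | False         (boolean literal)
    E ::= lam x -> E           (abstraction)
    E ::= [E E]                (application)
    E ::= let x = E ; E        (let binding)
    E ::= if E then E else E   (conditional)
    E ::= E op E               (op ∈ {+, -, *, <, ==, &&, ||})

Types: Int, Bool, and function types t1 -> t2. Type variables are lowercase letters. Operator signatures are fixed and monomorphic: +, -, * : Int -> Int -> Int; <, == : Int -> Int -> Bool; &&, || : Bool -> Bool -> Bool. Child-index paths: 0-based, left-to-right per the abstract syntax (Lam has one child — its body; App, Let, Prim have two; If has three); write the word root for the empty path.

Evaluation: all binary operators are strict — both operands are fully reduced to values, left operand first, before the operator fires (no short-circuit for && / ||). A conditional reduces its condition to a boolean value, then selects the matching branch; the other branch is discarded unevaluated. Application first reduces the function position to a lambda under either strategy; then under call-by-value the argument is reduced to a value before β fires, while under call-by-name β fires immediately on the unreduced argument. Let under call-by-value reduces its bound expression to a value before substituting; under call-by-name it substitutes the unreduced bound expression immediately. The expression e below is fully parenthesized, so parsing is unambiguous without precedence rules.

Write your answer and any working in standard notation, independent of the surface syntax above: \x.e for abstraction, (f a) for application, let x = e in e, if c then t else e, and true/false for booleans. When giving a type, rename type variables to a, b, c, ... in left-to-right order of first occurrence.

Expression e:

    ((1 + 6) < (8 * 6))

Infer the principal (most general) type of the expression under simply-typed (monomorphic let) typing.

Answer: Bool

Working:
  unify Int ~ Int
  unify Int ~ Int
  unify Int ~ Int
  unify Int ~ Int
  unify Int ~ Int
  unify Int ~ Int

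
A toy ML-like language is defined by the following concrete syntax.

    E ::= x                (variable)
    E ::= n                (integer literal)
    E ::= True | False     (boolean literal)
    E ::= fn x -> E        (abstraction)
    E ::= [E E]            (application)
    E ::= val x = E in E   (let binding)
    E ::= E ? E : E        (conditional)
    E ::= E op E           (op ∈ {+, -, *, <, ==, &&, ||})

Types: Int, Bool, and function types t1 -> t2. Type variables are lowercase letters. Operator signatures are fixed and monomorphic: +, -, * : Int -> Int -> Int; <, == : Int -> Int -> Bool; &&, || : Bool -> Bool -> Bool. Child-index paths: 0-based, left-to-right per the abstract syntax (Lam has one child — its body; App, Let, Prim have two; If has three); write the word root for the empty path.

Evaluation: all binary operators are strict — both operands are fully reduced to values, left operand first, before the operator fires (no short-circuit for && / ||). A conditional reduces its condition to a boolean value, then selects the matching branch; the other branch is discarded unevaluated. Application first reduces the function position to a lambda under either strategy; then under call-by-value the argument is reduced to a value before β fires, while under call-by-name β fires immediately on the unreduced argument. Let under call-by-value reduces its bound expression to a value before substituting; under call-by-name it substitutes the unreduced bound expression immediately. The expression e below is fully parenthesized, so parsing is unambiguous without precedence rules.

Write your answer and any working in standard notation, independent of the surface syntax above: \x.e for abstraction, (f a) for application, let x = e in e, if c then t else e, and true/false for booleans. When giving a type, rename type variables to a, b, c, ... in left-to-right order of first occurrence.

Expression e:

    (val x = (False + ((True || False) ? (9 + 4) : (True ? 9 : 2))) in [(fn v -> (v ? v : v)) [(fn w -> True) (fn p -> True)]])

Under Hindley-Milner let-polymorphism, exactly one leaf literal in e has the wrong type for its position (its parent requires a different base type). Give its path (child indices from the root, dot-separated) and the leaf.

Derivation:
  unify Bool ~ Int
  FAIL: mismatch Bool ~ Int

Answer: 0.0 : false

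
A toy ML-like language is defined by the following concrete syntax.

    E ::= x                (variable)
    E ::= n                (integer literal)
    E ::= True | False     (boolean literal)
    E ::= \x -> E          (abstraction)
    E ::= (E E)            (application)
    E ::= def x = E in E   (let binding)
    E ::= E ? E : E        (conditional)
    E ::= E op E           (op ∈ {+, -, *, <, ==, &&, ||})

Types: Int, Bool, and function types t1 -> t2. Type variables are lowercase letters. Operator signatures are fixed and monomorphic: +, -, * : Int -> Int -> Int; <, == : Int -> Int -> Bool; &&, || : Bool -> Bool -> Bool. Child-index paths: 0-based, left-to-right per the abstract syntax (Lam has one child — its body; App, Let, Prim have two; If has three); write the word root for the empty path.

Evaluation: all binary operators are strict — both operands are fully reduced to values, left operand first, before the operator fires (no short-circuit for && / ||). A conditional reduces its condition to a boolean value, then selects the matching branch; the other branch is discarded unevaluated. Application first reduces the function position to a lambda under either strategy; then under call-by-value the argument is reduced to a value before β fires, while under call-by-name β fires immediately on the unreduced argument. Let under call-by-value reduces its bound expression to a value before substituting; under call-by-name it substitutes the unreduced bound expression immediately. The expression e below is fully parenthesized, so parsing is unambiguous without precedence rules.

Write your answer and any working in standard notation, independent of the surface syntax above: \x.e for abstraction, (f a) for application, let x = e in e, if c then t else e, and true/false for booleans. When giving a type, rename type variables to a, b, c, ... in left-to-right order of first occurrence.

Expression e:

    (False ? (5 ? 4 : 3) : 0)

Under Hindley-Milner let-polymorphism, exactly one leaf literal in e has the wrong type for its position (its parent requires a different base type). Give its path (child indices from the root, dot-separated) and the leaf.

Answer: 1.0 : 5

Derivation:
  unify Bool ~ Bool
  unify Int ~ Bool
  FAIL: mismatch Int ~ Bool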